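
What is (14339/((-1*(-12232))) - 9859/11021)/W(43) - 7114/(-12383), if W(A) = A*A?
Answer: 1773710608701665/3086606446393624 ≈ 0.57465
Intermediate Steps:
W(A) = A²
(14339/((-1*(-12232))) - 9859/11021)/W(43) - 7114/(-12383) = (14339/((-1*(-12232))) - 9859/11021)/(43²) - 7114/(-12383) = (14339/12232 - 9859*1/11021)/1849 - 7114*(-1/12383) = (14339*(1/12232) - 9859/11021)*(1/1849) + 7114/12383 = (14339/12232 - 9859/11021)*(1/1849) + 7114/12383 = (37434831/134808872)*(1/1849) + 7114/12383 = 37434831/249261604328 + 7114/12383 = 1773710608701665/3086606446393624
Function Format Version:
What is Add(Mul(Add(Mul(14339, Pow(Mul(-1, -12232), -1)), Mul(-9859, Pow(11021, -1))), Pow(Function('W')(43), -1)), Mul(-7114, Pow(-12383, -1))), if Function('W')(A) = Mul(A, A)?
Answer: Rational(1773710608701665, 3086606446393624) ≈ 0.57465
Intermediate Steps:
Function('W')(A) = Pow(A, 2)
Add(Mul(Add(Mul(14339, Pow(Mul(-1, -12232), -1)), Mul(-9859, Pow(11021, -1))), Pow(Function('W')(43), -1)), Mul(-7114, Pow(-12383, -1))) = Add(Mul(Add(Mul(14339, Pow(Mul(-1, -12232), -1)), Mul(-9859, Pow(11021, -1))), Pow(Pow(43, 2), -1)), Mul(-7114, Pow(-12383, -1))) = Add(Mul(Add(Mul(14339, Pow(12232, -1)), Mul(-9859, Rational(1, 11021))), Pow(1849, -1)), Mul(-7114, Rational(-1, 12383))) = Add(Mul(Add(Mul(14339, Rational(1, 12232)), Rational(-9859, 11021)), Rational(1, 1849)), Rational(7114, 12383)) = Add(Mul(Add(Rational(14339, 12232), Rational(-9859, 11021)), Rational(1, 1849)), Rational(7114, 12383)) = Add(Mul(Rational(37434831, 134808872), Rational(1, 1849)), Rational(7114, 12383)) = Add(Rational(37434831, 249261604328), Rational(7114, 12383)) = Rational(1773710608701665, 3086606446393624)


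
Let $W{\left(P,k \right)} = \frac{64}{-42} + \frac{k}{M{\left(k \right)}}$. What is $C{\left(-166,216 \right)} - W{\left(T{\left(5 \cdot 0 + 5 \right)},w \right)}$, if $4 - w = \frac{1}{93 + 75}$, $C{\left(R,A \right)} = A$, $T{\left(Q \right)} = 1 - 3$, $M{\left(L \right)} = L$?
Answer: $\frac{4547}{21} \approx 216.52$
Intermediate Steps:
$T{\left(Q \right)} = -2$
$w = \frac{671}{168}$ ($w = 4 - \frac{1}{93 + 75} = 4 - \frac{1}{168} = \frac{671}{168} \approx 3.994$)
$W{\left(P,k \right)} = - \frac{11}{21}$ ($W{\left(P,k \right)} = \frac{64}{-42} + \frac{k}{k} = 64 \left(- \frac{1}{42}\right) + 1 = - \frac{32}{21} + 1 = - \frac{11}{21}$)
$C{\left(-166,216 \right)} - W{\left(T{\left(5 \cdot 0 + 5 \right)},w \right)} = 216 - - \frac{11}{21} = 216 + \frac{11}{21} = \frac{4547}{21}$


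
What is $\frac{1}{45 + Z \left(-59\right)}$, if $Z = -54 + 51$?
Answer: $\frac{1}{222} \approx 0.0045045$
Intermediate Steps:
$Z = -3$
$\frac{1}{45 + Z \left(-59\right)} = \frac{1}{45 - -177} = \frac{1}{45 + 177} = \frac{1}{222}$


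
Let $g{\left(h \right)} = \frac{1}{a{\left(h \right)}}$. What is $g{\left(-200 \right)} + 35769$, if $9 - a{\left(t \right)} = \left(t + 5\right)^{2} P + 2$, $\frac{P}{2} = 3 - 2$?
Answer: $\frac{2719982066}{76043} \approx 35769.0$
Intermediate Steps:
$P = 2$ ($P = 2 \left(3 - 2\right) = 2 \cdot 1 = 2$)
$a{\left(t \right)} = 7 - 2 \left(5 + t\right)^{2}$ ($a{\left(t \right)} = 9 - \left(\left(t + 5\right)^{2} \cdot 2 + 2\right) = 9 - \left(\left(5 + t\right)^{2} \cdot 2 + 2\right) = 9 - \left(2 \left(5 + t\right)^{2} + 2\right) = 9 - \left(2 + 2 \left(5 + t\right)^{2}\right) = 7 - 2 \left(5 + t\right)^{2}$)
$g{\left(h \right)} = \frac{1}{7 - 2 \left(5 + h\right)^{2}}$
$g{\left(-200 \right)} + 35769 = - \frac{1}{-7 + 2 \left(5 - 200\right)^{2}} + 35769 = - \frac{1}{-7 + 2 \left(-195\right)^{2}} + 35769 = - \frac{1}{-7 + 2 \cdot 38025} + 35769 = - \frac{1}{-7 + 76050} + 35769 = - \frac{1}{76043} + 35769 = \frac{2719982066}{76043}$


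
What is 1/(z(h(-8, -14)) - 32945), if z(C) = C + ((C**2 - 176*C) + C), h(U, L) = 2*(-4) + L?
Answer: -1/28633 ≈ -3.4925e-5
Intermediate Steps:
h(U, L) = -8 + L
z(C) = C**2 - 174*C (z(C) = C + (C**2 - 175*C) = C**2 - 174*C)
1/(z(h(-8, -14)) - 32945) = 1/((-8 - 14)*(-174 + (-8 - 14)) - 32945) = 1/(-22*(-174 - 22) - 32945) = 1/(-22*(-196) - 32945) = 1/(4312 - 32945) = 1/(-28633) = -1/28633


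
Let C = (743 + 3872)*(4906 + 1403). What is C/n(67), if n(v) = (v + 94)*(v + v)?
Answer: 29116035/21574 ≈ 1349.6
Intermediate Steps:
n(v) = 2*v*(94 + v) (n(v) = (94 + v)*(2*v) = 2*v*(94 + v))
C = 29116035 (C = 4615*6309 = 29116035)
C/n(67) = 29116035/((2*67*(94 + 67))) = 29116035/((2*67*161)) = 29116035/21574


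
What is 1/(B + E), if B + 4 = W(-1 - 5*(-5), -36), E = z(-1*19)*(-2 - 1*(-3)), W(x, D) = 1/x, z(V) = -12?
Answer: -24/383 ≈ -0.062663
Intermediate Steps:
E = -12 (E = -12*(-2 - 1*(-3)) = -12*(-2 + 3) = -12*1 = -12)
B = -95/24 (B = -4 + 1/(-1 - 5*(-5)) = -4 + 1/(-1 + 25) = -4 + 1/24 = -95/24 ≈ -3.9583)
1/(B + E) = 1/(-95/24 - 12) = 1/(-383/24) = -24/383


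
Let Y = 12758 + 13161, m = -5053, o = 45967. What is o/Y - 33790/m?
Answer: 35744331/4224797 ≈ 8.4606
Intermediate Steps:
Y = 25919
o/Y - 33790/m = 45967/25919 - 33790/(-5053) = 45967*(1/25919) - 33790*(-1/5053) = 45967/25919 + 1090/163 = 35744331/4224797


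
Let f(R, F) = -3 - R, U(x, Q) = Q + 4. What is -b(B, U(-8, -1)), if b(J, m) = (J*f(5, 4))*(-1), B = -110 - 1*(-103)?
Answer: 56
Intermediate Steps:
U(x, Q) = 4 + Q
B = -7 (B = -110 + 103 = -7)
b(J, m) = 8*J (b(J, m) = (J*(-3 - 1*5))*(-1) = (J*(-3 - 5))*(-1) = (J*(-8))*(-1) = -8*J*(-1) = 8*J)
-b(B, U(-8, -1)) = -8*(-7) = -1*(-56) = 56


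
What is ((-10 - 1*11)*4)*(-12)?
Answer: 1008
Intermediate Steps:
((-10 - 1*11)*4)*(-12) = ((-10 - 11)*4)*(-12) = -21*4*(-12) = -84*(-12) = 1008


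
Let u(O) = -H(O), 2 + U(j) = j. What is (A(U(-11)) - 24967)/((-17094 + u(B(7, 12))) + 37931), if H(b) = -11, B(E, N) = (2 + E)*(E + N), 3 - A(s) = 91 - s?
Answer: -6267/5212 ≈ -1.2024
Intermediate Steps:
U(j) = -2 + j
A(s) = -88 + s (A(s) = 3 - (91 - s) = 3 + (-91 + s) = -88 + s)
u(O) = 11 (u(O) = -1*(-11) = 11)
(A(U(-11)) - 24967)/((-17094 + u(B(7, 12))) + 37931) = ((-88 + (-2 - 11)) - 24967)/((-17094 + 11) + 37931) = ((-88 - 13) - 24967)/(-17083 + 37931) = (-101 - 24967)/20848 = -25068*1/20848 = -6267/5212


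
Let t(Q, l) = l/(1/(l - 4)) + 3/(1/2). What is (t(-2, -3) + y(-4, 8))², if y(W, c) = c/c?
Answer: 784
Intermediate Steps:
y(W, c) = 1
t(Q, l) = 6 + l*(-4 + l) (t(Q, l) = l/(1/(-4 + l)) + 3/(½) = l*(-4 + l) + 3*2 = l*(-4 + l) + 6 = 6 + l*(-4 + l))
(t(-2, -3) + y(-4, 8))² = ((6 + (-3)² - 4*(-3)) + 1)² = ((6 + 9 + 12) + 1)² = (27 + 1)² = 28² = 784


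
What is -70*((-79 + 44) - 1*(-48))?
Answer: -910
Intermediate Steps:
-70*((-79 + 44) - 1*(-48)) = -70*(-35 + 48) = -70*13 = -910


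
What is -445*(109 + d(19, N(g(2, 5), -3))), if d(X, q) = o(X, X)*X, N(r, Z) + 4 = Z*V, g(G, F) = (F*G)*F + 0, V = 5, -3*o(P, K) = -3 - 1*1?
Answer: -179335/3 ≈ -59778.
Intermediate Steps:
o(P, K) = 4/3 (o(P, K) = -(-3 - 1*1)/3 = -(-3 - 1)/3 = -⅓*(-4) = 4/3)
g(G, F) = G*F² (g(G, F) = G*F² + 0 = G*F²)
N(r, Z) = -4 + 5*Z (N(r, Z) = -4 + Z*5 = -4 + 5*Z)
d(X, q) = 4*X/3
-445*(109 + d(19, N(g(2, 5), -3))) = -445*(109 + (4/3)*19) = -445*(109 + 76/3) = -445*403/3 = -179335/3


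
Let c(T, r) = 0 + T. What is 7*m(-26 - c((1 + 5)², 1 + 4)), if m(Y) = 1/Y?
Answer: -7/62 ≈ -0.11290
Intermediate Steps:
c(T, r) = T
7*m(-26 - c((1 + 5)², 1 + 4)) = 7/(-26 - (1 + 5)²) = 7/(-26 - 1*6²) = 7/(-26 - 1*36) = 7/(-26 - 36) = 7/(-62) = 7*(-1/62) = -7/62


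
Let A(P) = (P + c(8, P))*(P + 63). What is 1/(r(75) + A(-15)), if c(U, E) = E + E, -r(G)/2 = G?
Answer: -1/2310 ≈ -0.00043290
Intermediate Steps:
r(G) = -2*G
c(U, E) = 2*E
A(P) = 3*P*(63 + P) (A(P) = (P + 2*P)*(P + 63) = (3*P)*(63 + P) = 3*P*(63 + P))
1/(r(75) + A(-15)) = 1/(-2*75 + 3*(-15)*(63 - 15)) = 1/(-150 + 3*(-15)*48) = 1/(-150 - 2160) = 1/(-2310) = -1/2310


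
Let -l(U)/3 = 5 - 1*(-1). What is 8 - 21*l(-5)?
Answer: 386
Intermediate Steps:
l(U) = -18 (l(U) = -3*(5 - 1*(-1)) = -3*(5 + 1) = -3*6 = -18)
8 - 21*l(-5) = 8 - 21*(-18) = 8 + 378 = 386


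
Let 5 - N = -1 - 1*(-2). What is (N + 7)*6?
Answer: 66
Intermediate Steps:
N = 4 (N = 5 - (-1 - 1*(-2)) = 5 - (-1 + 2) = 5 - 1*1 = 5 - 1 = 4)
(N + 7)*6 = (4 + 7)*6 = 11*6 = 66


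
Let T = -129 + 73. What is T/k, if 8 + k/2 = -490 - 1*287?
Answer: 28/785 ≈ 0.035669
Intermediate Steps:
T = -56
k = -1570 (k = -16 + 2*(-490 - 1*287) = -16 + 2*(-490 - 287) = -16 + 2*(-777) = -16 - 1554 = -1570)
T/k = -56/(-1570) = -56*(-1/1570) = 28/785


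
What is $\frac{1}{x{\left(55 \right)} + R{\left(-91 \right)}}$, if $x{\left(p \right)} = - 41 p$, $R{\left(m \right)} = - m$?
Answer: $- \frac{1}{2164} \approx -0.00046211$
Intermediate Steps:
$\frac{1}{x{\left(55 \right)} + R{\left(-91 \right)}} = \frac{1}{\left(-41\right) 55 - -91} = \frac{1}{-2255 + 91} = \frac{1}{-2164} = - \frac{1}{2164}$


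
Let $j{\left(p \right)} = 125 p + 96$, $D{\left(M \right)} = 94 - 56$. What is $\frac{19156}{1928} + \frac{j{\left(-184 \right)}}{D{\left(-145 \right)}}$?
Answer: $- \frac{5428873}{9158} \approx -592.8$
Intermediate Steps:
$D{\left(M \right)} = 38$ ($D{\left(M \right)} = 94 - 56 = 38$)
$j{\left(p \right)} = 96 + 125 p$
$\frac{19156}{1928} + \frac{j{\left(-184 \right)}}{D{\left(-145 \right)}} = \frac{19156}{1928} + \frac{96 + 125 \left(-184\right)}{38} = 19156 \cdot \frac{1}{1928} + \left(96 - 23000\right) \frac{1}{38} = \frac{4789}{482} - \frac{11452}{19} = - \frac{5428873}{9158}$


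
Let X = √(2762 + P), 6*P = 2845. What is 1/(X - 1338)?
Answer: -8028/10722047 - √116502/10722047 ≈ -0.00078057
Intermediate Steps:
P = 2845/6 (P = (⅙)*2845 = 2845/6 ≈ 474.17)
X = √116502/6 (X = √(2762 + 2845/6) = √(19417/6) = √116502/6 ≈ 56.887)
1/(X - 1338) = 1/(√116502/6 - 1338) = 1/(-1338 + √116502/6)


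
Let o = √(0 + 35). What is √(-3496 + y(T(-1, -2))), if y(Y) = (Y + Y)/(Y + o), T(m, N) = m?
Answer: √(3494 - 3496*√35)/√(-1 + √35) ≈ 59.13*I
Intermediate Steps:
o = √35 ≈ 5.9161
y(Y) = 2*Y/(Y + √35) (y(Y) = (Y + Y)/(Y + √35) = (2*Y)/(Y + √35) = 2*Y/(Y + √35))
√(-3496 + y(T(-1, -2))) = √(-3496 + 2*(-1)/(-1 + √35)) = √(-3496 - 2/(-1 + √35))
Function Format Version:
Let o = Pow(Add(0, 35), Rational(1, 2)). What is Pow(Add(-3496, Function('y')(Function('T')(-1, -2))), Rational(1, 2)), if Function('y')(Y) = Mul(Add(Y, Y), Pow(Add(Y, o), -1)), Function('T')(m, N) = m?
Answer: Mul(Pow(Add(-1, Pow(35, Rational(1, 2))), Rational(-1, 2)), Pow(Add(3494, Mul(-3496, Pow(35, Rational(1, 2)))), Rational(1, 2))) ≈ Mul(59.130, I)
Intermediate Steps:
o = Pow(35, Rational(1, 2)) ≈ 5.9161
Function('y')(Y) = Mul(2, Y, Pow(Add(Y, Pow(35, Rational(1, 2))), -1)) (Function('y')(Y) = Mul(Add(Y, Y), Pow(Add(Y, Pow(35, Rational(1, 2))), -1)) = Mul(Mul(2, Y), Pow(Add(Y, Pow(35, Rational(1, 2))), -1)) = Mul(2, Y, Pow(Add(Y, Pow(35, Rational(1, 2))), -1)))
Pow(Add(-3496, Function('y')(Function('T')(-1, -2))), Rational(1, 2)) = Pow(Add(-3496, Mul(2, -1, Pow(Add(-1, Pow(35, Rational(1, 2))), -1))), Rational(1, 2)) = Pow(Add(-3496, Mul(-2, Pow(Add(-1, Pow(35, Rational(1, 2))), -1))), Rational(1, 2))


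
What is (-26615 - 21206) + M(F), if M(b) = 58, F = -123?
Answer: -47763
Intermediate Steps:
(-26615 - 21206) + M(F) = (-26615 - 21206) + 58 = -47821 + 58 = -47763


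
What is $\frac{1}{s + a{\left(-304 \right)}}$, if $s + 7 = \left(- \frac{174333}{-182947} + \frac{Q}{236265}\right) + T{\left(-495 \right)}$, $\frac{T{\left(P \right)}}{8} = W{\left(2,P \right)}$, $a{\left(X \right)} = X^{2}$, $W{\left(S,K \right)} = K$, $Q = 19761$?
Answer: $\frac{14407990985}{1274387329299569} \approx 1.1306 \cdot 10^{-5}$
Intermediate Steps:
$T{\left(P \right)} = 8 P$
$s = - \frac{57141565570191}{14407990985}$ ($s = -7 + \left(\left(- \frac{174333}{-182947} + \frac{19761}{236265}\right) + 8 \left(-495\right)\right) = -7 + \left(\left(\left(-174333\right) \left(- \frac{1}{182947}\right) + 19761 \cdot \frac{1}{236265}\right) - 3960\right) = -7 + \left(\left(\frac{174333}{182947} + \frac{6587}{78755}\right) - 3960\right) = -7 + \left(\frac{14934667304}{14407990985} - 3960\right) = -7 - \frac{57040709633296}{14407990985} = - \frac{57141565570191}{14407990985} \approx -3966.0$)
$\frac{1}{s + a{\left(-304 \right)}} = \frac{1}{- \frac{57141565570191}{14407990985} + \left(-304\right)^{2}} = \frac{1}{- \frac{57141565570191}{14407990985} + 92416} = \frac{1}{\frac{1274387329299569}{14407990985}} = \frac{14407990985}{1274387329299569}$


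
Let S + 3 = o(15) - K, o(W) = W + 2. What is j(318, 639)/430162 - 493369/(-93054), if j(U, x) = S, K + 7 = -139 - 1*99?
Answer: 1434139843/270461451 ≈ 5.3026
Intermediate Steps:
o(W) = 2 + W
K = -245 (K = -7 + (-139 - 1*99) = -7 + (-139 - 99) = -7 - 238 = -245)
S = 259 (S = -3 + ((2 + 15) - 1*(-245)) = -3 + (17 + 245) = -3 + 262 = 259)
j(U, x) = 259
j(318, 639)/430162 - 493369/(-93054) = 259/430162 - 493369/(-93054) = 259*(1/430162) - 493369*(-1/93054) = 7/11626 + 493369/93054 = 1434139843/270461451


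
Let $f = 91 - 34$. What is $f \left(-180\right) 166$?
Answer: $-1703160$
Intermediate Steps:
$f = 57$ ($f = 91 - 34 = 57$)
$f \left(-180\right) 166 = 57 \left(-180\right) 166 = \left(-10260\right) 166 = -1703160$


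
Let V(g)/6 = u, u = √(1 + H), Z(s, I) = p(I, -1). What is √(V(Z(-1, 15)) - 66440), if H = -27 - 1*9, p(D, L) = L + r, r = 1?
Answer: √(-66440 + 6*I*√35) ≈ 0.0688 + 257.76*I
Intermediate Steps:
p(D, L) = 1 + L (p(D, L) = L + 1 = 1 + L)
Z(s, I) = 0 (Z(s, I) = 1 - 1 = 0)
H = -36 (H = -27 - 9 = -36)
u = I*√35 (u = √(1 - 36) = √(-35) = I*√35 ≈ 5.9161*I)
V(g) = 6*I*√35 (V(g) = 6*(I*√35) = 6*I*√35)
√(V(Z(-1, 15)) - 66440) = √(6*I*√35 - 66440) = √(-66440 + 6*I*√35)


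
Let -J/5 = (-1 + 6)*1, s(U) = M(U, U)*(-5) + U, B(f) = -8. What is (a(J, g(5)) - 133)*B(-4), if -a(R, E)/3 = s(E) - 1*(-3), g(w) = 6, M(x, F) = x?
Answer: 560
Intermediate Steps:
s(U) = -4*U (s(U) = U*(-5) + U = -5*U + U = -4*U)
J = -25 (J = -5*(-1 + 6) = -25 ≈ -25.000)
a(R, E) = -9 + 12*E (a(R, E) = -3*(-4*E - 1*(-3)) = -3*(-4*E + 3) = -3*(3 - 4*E) = -9 + 12*E)
(a(J, g(5)) - 133)*B(-4) = ((-9 + 12*6) - 133)*(-8) = ((-9 + 72) - 133)*(-8) = (63 - 133)*(-8) = -70*(-8) = 560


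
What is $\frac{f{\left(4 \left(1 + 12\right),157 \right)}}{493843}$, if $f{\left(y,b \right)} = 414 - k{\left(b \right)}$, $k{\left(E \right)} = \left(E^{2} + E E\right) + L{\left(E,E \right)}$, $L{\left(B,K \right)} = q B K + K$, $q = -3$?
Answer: $\frac{3558}{70549} \approx 0.050433$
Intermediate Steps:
$L{\left(B,K \right)} = K - 3 B K$ ($L{\left(B,K \right)} = - 3 B K + K = K - 3 B K$)
$k{\left(E \right)} = 2 E^{2} + E \left(1 - 3 E\right)$ ($k{\left(E \right)} = \left(E^{2} + E E\right) + E \left(1 - 3 E\right) = \left(E^{2} + E^{2}\right) + E \left(1 - 3 E\right) = 2 E^{2} + E \left(1 - 3 E\right)$)
$f{\left(y,b \right)} = 414 - b \left(1 - b\right)$
$\frac{f{\left(4 \left(1 + 12\right),157 \right)}}{493843} = \frac{414 + 157^{2} - 157}{493843} = \left(414 + 24649 - 157\right) \frac{1}{493843} = 24906 \cdot \frac{1}{493843} = \frac{3558}{70549}$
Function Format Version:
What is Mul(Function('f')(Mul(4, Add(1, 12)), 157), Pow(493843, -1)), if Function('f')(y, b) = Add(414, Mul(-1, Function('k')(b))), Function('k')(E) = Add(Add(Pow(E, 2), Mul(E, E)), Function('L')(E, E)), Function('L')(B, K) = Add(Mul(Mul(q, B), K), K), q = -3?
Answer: Rational(3558, 70549) ≈ 0.050433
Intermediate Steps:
Function('L')(B, K) = Add(K, Mul(-3, B, K)) (Function('L')(B, K) = Add(Mul(Mul(-3, B), K), K) = Add(Mul(-3, B, K), K) = Add(K, Mul(-3, B, K)))
Function('k')(E) = Add(Mul(2, Pow(E, 2)), Mul(E, Add(1, Mul(-3, E)))) (Function('k')(E) = Add(Add(Pow(E, 2), Mul(E, E)), Mul(E, Add(1, Mul(-3, E)))) = Add(Add(Pow(E, 2), Pow(E, 2)), Mul(E, Add(1, Mul(-3, E)))) = Add(Mul(2, Pow(E, 2)), Mul(E, Add(1, Mul(-3, E)))))
Function('f')(y, b) = Add(414, Mul(-1, b, Add(1, Mul(-1, b)))) (Function('f')(y, b) = Add(414, Mul(-1, Mul(b, Add(1, Mul(-1, b))))) = Add(414, Mul(-1, b, Add(1, Mul(-1, b)))))
Mul(Function('f')(Mul(4, Add(1, 12)), 157), Pow(493843, -1)) = Mul(Add(414, Pow(157, 2), Mul(-1, 157)), Pow(493843, -1)) = Mul(Add(414, 24649, -157), Rational(1, 493843)) = Mul(24906, Rational(1, 493843)) = Rational(3558, 70549)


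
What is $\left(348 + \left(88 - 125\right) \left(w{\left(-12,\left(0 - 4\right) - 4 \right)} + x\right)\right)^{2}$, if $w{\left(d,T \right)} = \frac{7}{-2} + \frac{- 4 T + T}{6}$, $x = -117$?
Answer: $\frac{86806489}{4} \approx 2.1702 \cdot 10^{7}$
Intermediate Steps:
$w{\left(d,T \right)} = - \frac{7}{2} - \frac{T}{2}$ ($w{\left(d,T \right)} = 7 \left(- \frac{1}{2}\right) + - 3 T \frac{1}{6} = - \frac{7}{2} - \frac{T}{2}$)
$\left(348 + \left(88 - 125\right) \left(w{\left(-12,\left(0 - 4\right) - 4 \right)} + x\right)\right)^{2} = \left(348 + \left(88 - 125\right) \left(\left(- \frac{7}{2} - \frac{\left(0 - 4\right) - 4}{2}\right) - 117\right)\right)^{2} = \left(348 - 37 \left(\left(- \frac{7}{2} - \frac{-4 - 4}{2}\right) - 117\right)\right)^{2} = \left(348 - 37 \left(\left(- \frac{7}{2} - -4\right) - 117\right)\right)^{2} = \left(348 - 37 \left(\left(- \frac{7}{2} + 4\right) - 117\right)\right)^{2} = \left(348 - 37 \left(\frac{1}{2} - 117\right)\right)^{2} = \left(348 - - \frac{8621}{2}\right)^{2} = \left(348 + \frac{8621}{2}\right)^{2} = \left(\frac{9317}{2}\right)^{2} = \frac{86806489}{4}$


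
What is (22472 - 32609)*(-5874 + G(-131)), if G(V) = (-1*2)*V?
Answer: 56888844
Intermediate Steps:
G(V) = -2*V
(22472 - 32609)*(-5874 + G(-131)) = (22472 - 32609)*(-5874 - 2*(-131)) = -10137*(-5874 + 262) = -10137*(-5612) = 56888844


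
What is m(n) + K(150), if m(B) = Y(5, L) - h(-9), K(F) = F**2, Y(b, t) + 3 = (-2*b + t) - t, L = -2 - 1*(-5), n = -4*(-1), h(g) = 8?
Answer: 22479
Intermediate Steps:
n = 4
L = 3 (L = -2 + 5 = 3)
Y(b, t) = -3 - 2*b (Y(b, t) = -3 + ((-2*b + t) - t) = -3 + ((t - 2*b) - t) = -3 - 2*b)
m(B) = -21 (m(B) = (-3 - 2*5) - 1*8 = (-3 - 10) - 8 = -13 - 8 = -21)
m(n) + K(150) = -21 + 150**2 = -21 + 22500 = 22479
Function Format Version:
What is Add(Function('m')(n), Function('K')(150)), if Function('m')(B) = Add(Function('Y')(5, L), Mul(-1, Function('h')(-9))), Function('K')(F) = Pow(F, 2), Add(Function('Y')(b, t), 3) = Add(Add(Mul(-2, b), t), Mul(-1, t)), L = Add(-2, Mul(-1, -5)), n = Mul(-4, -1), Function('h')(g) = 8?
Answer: 22479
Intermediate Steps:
n = 4
L = 3 (L = Add(-2, 5) = 3)
Function('Y')(b, t) = Add(-3, Mul(-2, b)) (Function('Y')(b, t) = Add(-3, Add(Add(Mul(-2, b), t), Mul(-1, t))) = Add(-3, Add(Add(t, Mul(-2, b)), Mul(-1, t))) = Add(-3, Mul(-2, b)))
Function('m')(B) = -21 (Function('m')(B) = Add(Add(-3, Mul(-2, 5)), Mul(-1, 8)) = Add(Add(-3, -10), -8) = Add(-13, -8) = -21)
Add(Function('m')(n), Function('K')(150)) = Add(-21, Pow(150, 2)) = Add(-21, 22500) = 22479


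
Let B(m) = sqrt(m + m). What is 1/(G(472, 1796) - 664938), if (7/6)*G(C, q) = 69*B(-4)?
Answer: -1810109/1203610334418 - 161*I*sqrt(2)/601805167209 ≈ -1.5039e-6 - 3.7834e-10*I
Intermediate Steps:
B(m) = sqrt(2)*sqrt(m) (B(m) = sqrt(2*m) = sqrt(2)*sqrt(m))
G(C, q) = 828*I*sqrt(2)/7 (G(C, q) = 6*(69*(sqrt(2)*sqrt(-4)))/7 = 6*(69*(sqrt(2)*(2*I)))/7 = 6*(69*(2*I*sqrt(2)))/7 = 6*(138*I*sqrt(2))/7 = 828*I*sqrt(2)/7)
1/(G(472, 1796) - 664938) = 1/(828*I*sqrt(2)/7 - 664938) = 1/(-664938 + 828*I*sqrt(2)/7)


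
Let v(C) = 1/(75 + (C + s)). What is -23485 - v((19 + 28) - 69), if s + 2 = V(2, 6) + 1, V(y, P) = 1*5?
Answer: -1338646/57 ≈ -23485.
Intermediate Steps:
V(y, P) = 5
s = 4 (s = -2 + (5 + 1) = -2 + 6 = 4)
v(C) = 1/(79 + C) (v(C) = 1/(75 + (C + 4)) = 1/(75 + (4 + C)) = 1/(79 + C))
-23485 - v((19 + 28) - 69) = -23485 - 1/(79 + ((19 + 28) - 69)) = -23485 - 1/(79 + (47 - 69)) = -23485 - 1/(79 - 22) = -23485 - 1/57 = -1338646/57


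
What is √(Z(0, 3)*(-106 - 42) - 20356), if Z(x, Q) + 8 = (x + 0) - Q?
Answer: 2*I*√4682 ≈ 136.85*I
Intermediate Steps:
Z(x, Q) = -8 + x - Q (Z(x, Q) = -8 + ((x + 0) - Q) = -8 + (x - Q) = -8 + x - Q)
√(Z(0, 3)*(-106 - 42) - 20356) = √((-8 + 0 - 1*3)*(-106 - 42) - 20356) = √((-8 + 0 - 3)*(-148) - 20356) = √(-11*(-148) - 20356) = √(1628 - 20356) = √(-18728) = 2*I*√4682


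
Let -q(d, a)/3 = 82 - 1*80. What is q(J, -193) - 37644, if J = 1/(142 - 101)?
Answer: -37650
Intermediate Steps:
J = 1/41 ≈ 0.024390
q(d, a) = -6 (q(d, a) = -3*(82 - 1*80) = -3*(82 - 80) = -3*2 = -6)
q(J, -193) - 37644 = -6 - 37644 = -37650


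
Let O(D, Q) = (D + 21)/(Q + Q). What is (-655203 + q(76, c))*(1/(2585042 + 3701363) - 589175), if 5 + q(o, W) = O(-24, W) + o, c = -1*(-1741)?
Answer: 4224489667048564104499/10944631105 ≈ 3.8599e+11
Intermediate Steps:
c = 1741
O(D, Q) = (21 + D)/(2*Q) (O(D, Q) = (21 + D)/((2*Q)) = (21 + D)*(1/(2*Q)) = (21 + D)/(2*Q))
q(o, W) = -5 + o - 3/(2*W) (q(o, W) = -5 + ((21 - 24)/(2*W) + o) = -5 + ((1/2)*(-3)/W + o) = -5 + (-3/(2*W) + o) = -5 + (o - 3/(2*W)) = -5 + o - 3/(2*W))
(-655203 + q(76, c))*(1/(2585042 + 3701363) - 589175) = (-655203 + (-5 + 76 - 3/2/1741))*(1/(2585042 + 3701363) - 589175) = (-655203 + (-5 + 76 - 3/2*1/1741))*(1/6286405 - 589175) = (-655203 + (-5 + 76 - 3/3482))*(1/6286405 - 589175) = (-655203 + 247219/3482)*(-3703792665874/6286405) = -2281169627/3482*(-3703792665874/6286405) = 4224489667048564104499/10944631105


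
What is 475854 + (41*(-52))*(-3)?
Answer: 482250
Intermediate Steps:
475854 + (41*(-52))*(-3) = 475854 - 2132*(-3) = 475854 + 6396 = 482250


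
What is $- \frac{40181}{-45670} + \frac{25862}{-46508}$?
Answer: $\frac{85952551}{265502545} \approx 0.32374$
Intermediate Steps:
$- \frac{40181}{-45670} + \frac{25862}{-46508} = \left(-40181\right) \left(- \frac{1}{45670}\right) + 25862 \left(- \frac{1}{46508}\right) = \frac{40181}{45670} - \frac{12931}{23254} = \frac{85952551}{265502545}$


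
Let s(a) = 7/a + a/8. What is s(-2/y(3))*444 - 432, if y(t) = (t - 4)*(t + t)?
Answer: 17821/2 ≈ 8910.5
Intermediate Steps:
y(t) = 2*t*(-4 + t) (y(t) = (-4 + t)*(2*t) = 2*t*(-4 + t))
s(a) = 7/a + a/8 (s(a) = 7/a + a*(⅛) = 7/a + a/8)
s(-2/y(3))*444 - 432 = (7/((-2*1/(6*(-4 + 3)))) + (-2*1/(6*(-4 + 3)))/8)*444 - 432 = (7/((-2/(2*3*(-1)))) + (-2/(2*3*(-1)))/8)*444 - 432 = (7/((-2/(-6))) + (-2/(-6))/8)*444 - 432 = (7/((-2*(-⅙))) + (-2*(-⅙))/8)*444 - 432 = (7/(⅓) + (⅛)*(⅓))*444 - 432 = (7*3 + 1/24)*444 - 432 = (21 + 1/24)*444 - 432 = (505/24)*444 - 432 = 18685/2 - 432 = 17821/2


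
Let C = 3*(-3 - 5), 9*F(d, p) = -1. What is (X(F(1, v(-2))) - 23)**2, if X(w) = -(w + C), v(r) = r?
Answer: 100/81 ≈ 1.2346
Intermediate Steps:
F(d, p) = -1/9 (F(d, p) = (1/9)*(-1) = -1/9)
C = -24 (C = 3*(-8) = -24)
X(w) = 24 - w (X(w) = -(w - 24) = -(-24 + w) = 24 - w)
(X(F(1, v(-2))) - 23)**2 = ((24 - 1*(-1/9)) - 23)**2 = ((24 + 1/9) - 23)**2 = (217/9 - 23)**2 = (10/9)**2 = 100/81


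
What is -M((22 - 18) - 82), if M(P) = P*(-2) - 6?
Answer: -150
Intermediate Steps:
M(P) = -6 - 2*P (M(P) = -2*P - 6 = -6 - 2*P)
-M((22 - 18) - 82) = -(-6 - 2*((22 - 18) - 82)) = -(-6 - 2*(4 - 82)) = -(-6 - 2*(-78)) = -(-6 + 156) = -1*150 = -150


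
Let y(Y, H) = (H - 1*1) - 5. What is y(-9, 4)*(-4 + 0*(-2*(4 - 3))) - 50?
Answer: -42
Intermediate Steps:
y(Y, H) = -6 + H (y(Y, H) = (H - 1) - 5 = (-1 + H) - 5 = -6 + H)
y(-9, 4)*(-4 + 0*(-2*(4 - 3))) - 50 = (-6 + 4)*(-4 + 0*(-2*(4 - 3))) - 50 = -2*(-4 + 0*(-2*1)) - 50 = -2*(-4 + 0*(-2)) - 50 = -2*(-4 + 0) - 50 = -2*(-4) - 50 = 8 - 50 = -42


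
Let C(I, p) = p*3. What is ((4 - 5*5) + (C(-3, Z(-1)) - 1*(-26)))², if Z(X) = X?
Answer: 4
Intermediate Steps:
C(I, p) = 3*p
((4 - 5*5) + (C(-3, Z(-1)) - 1*(-26)))² = ((4 - 5*5) + (3*(-1) - 1*(-26)))² = ((4 - 25) + (-3 + 26))² = (-21 + 23)² = 2² = 4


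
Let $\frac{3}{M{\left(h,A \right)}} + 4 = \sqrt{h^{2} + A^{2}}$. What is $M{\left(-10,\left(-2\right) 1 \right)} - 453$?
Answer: $- \frac{9963}{22} + \frac{3 \sqrt{26}}{44} \approx -452.52$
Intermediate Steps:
$M{\left(h,A \right)} = \frac{3}{-4 + \sqrt{A^{2} + h^{2}}}$ ($M{\left(h,A \right)} = \frac{3}{-4 + \sqrt{h^{2} + A^{2}}} = \frac{3}{-4 + \sqrt{A^{2} + h^{2}}}$)
$M{\left(-10,\left(-2\right) 1 \right)} - 453 = \frac{3}{-4 + \sqrt{\left(\left(-2\right) 1\right)^{2} + \left(-10\right)^{2}}} - 453 = \frac{3}{-4 + \sqrt{\left(-2\right)^{2} + 100}} - 453 = \frac{3}{-4 + \sqrt{4 + 100}} - 453 = \frac{3}{-4 + \sqrt{104}} - 453 = \frac{3}{-4 + 2 \sqrt{26}} - 453 = -453 + \frac{3}{-4 + 2 \sqrt{26}}$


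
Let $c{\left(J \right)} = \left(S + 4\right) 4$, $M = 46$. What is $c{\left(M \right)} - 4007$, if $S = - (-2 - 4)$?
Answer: $-3967$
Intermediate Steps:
$S = 6$ ($S = \left(-1\right) \left(-6\right) = 6$)
$c{\left(J \right)} = 40$ ($c{\left(J \right)} = \left(6 + 4\right) 4 = 10 \cdot 4 = 40$)
$c{\left(M \right)} - 4007 = 40 - 4007 = -3967$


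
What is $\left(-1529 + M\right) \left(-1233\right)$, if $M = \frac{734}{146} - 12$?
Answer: $\frac{138251358}{73} \approx 1.8939 \cdot 10^{6}$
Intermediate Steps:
$M = - \frac{509}{73}$ ($M = 734 \cdot \frac{1}{146} - 12 = \frac{367}{73} - 12 = - \frac{509}{73} \approx -6.9726$)
$\left(-1529 + M\right) \left(-1233\right) = \left(-1529 - \frac{509}{73}\right) \left(-1233\right) = \left(- \frac{112126}{73}\right) \left(-1233\right) = \frac{138251358}{73}$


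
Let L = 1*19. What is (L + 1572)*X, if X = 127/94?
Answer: 202057/94 ≈ 2149.5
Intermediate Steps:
X = 127/94 (X = 127*(1/94) = 127/94 ≈ 1.3511)
L = 19
(L + 1572)*X = (19 + 1572)*(127/94) = 1591*(127/94) = 202057/94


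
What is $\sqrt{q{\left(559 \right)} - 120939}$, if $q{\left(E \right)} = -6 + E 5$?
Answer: $5 i \sqrt{4726} \approx 343.73 i$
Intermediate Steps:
$q{\left(E \right)} = -6 + 5 E$
$\sqrt{q{\left(559 \right)} - 120939} = \sqrt{\left(-6 + 5 \cdot 559\right) - 120939} = \sqrt{\left(-6 + 2795\right) - 120939} = \sqrt{2789 - 120939} = \sqrt{-118150} = 5 i \sqrt{4726}$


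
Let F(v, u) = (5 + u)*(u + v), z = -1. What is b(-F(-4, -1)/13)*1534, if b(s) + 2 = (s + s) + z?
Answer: 118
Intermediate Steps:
b(s) = -3 + 2*s (b(s) = -2 + ((s + s) - 1) = -2 + (2*s - 1) = -2 + (-1 + 2*s) = -3 + 2*s)
b(-F(-4, -1)/13)*1534 = (-3 + 2*(-((-1)² + 5*(-1) + 5*(-4) - 1*(-4))/13))*1534 = (-3 + 2*(-(1 - 5 - 20 + 4)/13))*1534 = (-3 + 2*(-(-20)/13))*1534 = (-3 + 2*(-1*(-20/13)))*1534 = (-3 + 2*(20/13))*1534 = (-3 + 40/13)*1534 = (1/13)*1534 = 118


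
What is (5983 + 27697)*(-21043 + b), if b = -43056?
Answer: -2158854320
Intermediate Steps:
(5983 + 27697)*(-21043 + b) = (5983 + 27697)*(-21043 - 43056) = 33680*(-64099) = -2158854320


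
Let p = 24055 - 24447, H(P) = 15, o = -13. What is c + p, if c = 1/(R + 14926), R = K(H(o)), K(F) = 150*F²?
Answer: -19080991/48676 ≈ -392.00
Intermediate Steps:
R = 33750 (R = 150*15² = 150*225 = 33750)
c = 1/48676 (c = 1/(33750 + 14926) = 1/48676 ≈ 2.0544e-5)
p = -392
c + p = 1/48676 - 392 = -19080991/48676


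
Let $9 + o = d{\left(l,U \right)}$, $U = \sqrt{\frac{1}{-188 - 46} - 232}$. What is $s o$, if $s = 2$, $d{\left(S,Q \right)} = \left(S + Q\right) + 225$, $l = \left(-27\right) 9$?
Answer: $-54 + \frac{233 i \sqrt{26}}{39} \approx -54.0 + 30.463 i$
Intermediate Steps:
$l = -243$
$U = \frac{233 i \sqrt{26}}{78}$ ($U = \sqrt{\frac{1}{-234} - 232} = \sqrt{- \frac{1}{234} - 232} = \sqrt{- \frac{54289}{234}} = \frac{233 i \sqrt{26}}{78} \approx 15.232 i$)
$d{\left(S,Q \right)} = 225 + Q + S$ ($d{\left(S,Q \right)} = \left(Q + S\right) + 225 = 225 + Q + S$)
$o = -27 + \frac{233 i \sqrt{26}}{78}$ ($o = -9 + \left(225 + \frac{233 i \sqrt{26}}{78} - 243\right) = -9 - \left(18 - \frac{233 i \sqrt{26}}{78}\right) = -27 + \frac{233 i \sqrt{26}}{78} \approx -27.0 + 15.232 i$)
$s o = 2 \left(-27 + \frac{233 i \sqrt{26}}{78}\right) = -54 + \frac{233 i \sqrt{26}}{39}$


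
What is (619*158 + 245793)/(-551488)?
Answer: -49085/78784 ≈ -0.62303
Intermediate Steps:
(619*158 + 245793)/(-551488) = (97802 + 245793)*(-1/551488) = 343595*(-1/551488) = -49085/78784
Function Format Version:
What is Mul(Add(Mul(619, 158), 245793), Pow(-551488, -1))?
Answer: Rational(-49085, 78784) ≈ -0.62303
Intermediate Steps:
Mul(Add(Mul(619, 158), 245793), Pow(-551488, -1)) = Mul(Add(97802, 245793), Rational(-1, 551488)) = Mul(343595, Rational(-1, 551488)) = Rational(-49085, 78784)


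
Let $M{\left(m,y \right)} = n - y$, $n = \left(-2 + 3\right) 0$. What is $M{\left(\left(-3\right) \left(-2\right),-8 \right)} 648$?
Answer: $5184$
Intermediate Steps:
$n = 0$ ($n = 1 \cdot 0 = 0$)
$M{\left(m,y \right)} = - y$ ($M{\left(m,y \right)} = 0 - y = - y$)
$M{\left(\left(-3\right) \left(-2\right),-8 \right)} 648 = \left(-1\right) \left(-8\right) 648 = 8 \cdot 648 = 5184$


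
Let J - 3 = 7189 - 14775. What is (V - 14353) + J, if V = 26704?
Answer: 4768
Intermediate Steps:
J = -7583 (J = 3 + (7189 - 14775) = 3 - 7586 = -7583)
(V - 14353) + J = (26704 - 14353) - 7583 = 12351 - 7583 = 4768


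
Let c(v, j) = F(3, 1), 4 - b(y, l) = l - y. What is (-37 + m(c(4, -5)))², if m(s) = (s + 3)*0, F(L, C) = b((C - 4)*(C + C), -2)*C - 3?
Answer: 1369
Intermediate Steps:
b(y, l) = 4 + y - l (b(y, l) = 4 - (l - y) = 4 + (y - l) = 4 + y - l)
F(L, C) = -3 + C*(6 + 2*C*(-4 + C)) (F(L, C) = (4 + (C - 4)*(C + C) - 1*(-2))*C - 3 = (4 + (-4 + C)*(2*C) + 2)*C - 3 = (4 + 2*C*(-4 + C) + 2)*C - 3 = (6 + 2*C*(-4 + C))*C - 3 = C*(6 + 2*C*(-4 + C)) - 3 = -3 + C*(6 + 2*C*(-4 + C)))
c(v, j) = -3 (c(v, j) = -3 + 2*1*(3 + 1*(-4 + 1)) = -3 + 2*1*(3 + 1*(-3)) = -3 + 2*1*(3 - 3) = -3 + 2*1*0 = -3 + 0 = -3)
m(s) = 0 (m(s) = (3 + s)*0 = 0)
(-37 + m(c(4, -5)))² = (-37 + 0)² = (-37)² = 1369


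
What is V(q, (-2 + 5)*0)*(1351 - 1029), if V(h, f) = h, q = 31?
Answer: 9982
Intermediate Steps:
V(q, (-2 + 5)*0)*(1351 - 1029) = 31*(1351 - 1029) = 31*322 = 9982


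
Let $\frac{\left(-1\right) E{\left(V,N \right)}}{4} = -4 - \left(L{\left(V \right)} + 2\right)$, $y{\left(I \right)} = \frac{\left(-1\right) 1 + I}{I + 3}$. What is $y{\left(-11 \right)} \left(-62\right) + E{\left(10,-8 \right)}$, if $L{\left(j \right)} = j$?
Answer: $-29$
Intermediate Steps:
$y{\left(I \right)} = \frac{-1 + I}{3 + I}$
$E{\left(V,N \right)} = 24 + 4 V$ ($E{\left(V,N \right)} = - 4 \left(-4 - \left(V + 2\right)\right) = - 4 \left(-4 - \left(2 + V\right)\right) = - 4 \left(-6 - V\right) = 24 + 4 V$)
$y{\left(-11 \right)} \left(-62\right) + E{\left(10,-8 \right)} = \frac{-1 - 11}{3 - 11} \left(-62\right) + \left(24 + 4 \cdot 10\right) = \frac{1}{-8} \left(-12\right) \left(-62\right) + \left(24 + 40\right) = \left(- \frac{1}{8}\right) \left(-12\right) \left(-62\right) + 64 = \frac{3}{2} \left(-62\right) + 64 = -93 + 64 = -29$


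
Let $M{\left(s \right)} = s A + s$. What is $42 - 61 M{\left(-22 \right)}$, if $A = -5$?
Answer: $-5326$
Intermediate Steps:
$M{\left(s \right)} = - 4 s$ ($M{\left(s \right)} = s \left(-5\right) + s = - 5 s + s = - 4 s$)
$42 - 61 M{\left(-22 \right)} = 42 - 61 \left(\left(-4\right) \left(-22\right)\right) = 42 - 5368 = -5326$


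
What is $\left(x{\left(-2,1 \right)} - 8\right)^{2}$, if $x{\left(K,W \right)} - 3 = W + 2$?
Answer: $4$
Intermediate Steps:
$x{\left(K,W \right)} = 5 + W$ ($x{\left(K,W \right)} = 3 + \left(W + 2\right) = 3 + \left(2 + W\right) = 5 + W$)
$\left(x{\left(-2,1 \right)} - 8\right)^{2} = \left(\left(5 + 1\right) - 8\right)^{2} = \left(6 - 8\right)^{2} = \left(-2\right)^{2} = 4$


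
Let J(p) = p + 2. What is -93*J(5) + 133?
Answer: -518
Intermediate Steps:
J(p) = 2 + p
-93*J(5) + 133 = -93*(2 + 5) + 133 = -93*7 + 133 = -651 + 133 = -518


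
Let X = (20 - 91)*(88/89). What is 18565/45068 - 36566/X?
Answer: 9174007597/17599054 ≈ 521.28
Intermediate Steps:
X = -6248/89 ≈ -70.202
18565/45068 - 36566/X = 18565/45068 - 36566/(-6248/89) = 18565*(1/45068) - 36566*(-89/6248) = 18565/45068 + 1627187/3124 = 9174007597/17599054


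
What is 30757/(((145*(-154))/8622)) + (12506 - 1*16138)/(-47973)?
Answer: -6360863922191/535618545 ≈ -11876.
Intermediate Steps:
30757/(((145*(-154))/8622)) + (12506 - 1*16138)/(-47973) = 30757/((-22330*1/8622)) + (12506 - 16138)*(-1/47973) = 30757/(-11165/4311) - 3632*(-1/47973) = 30757*(-4311/11165) + 3632/47973 = -132593427/11165 + 3632/47973 = -6360863922191/535618545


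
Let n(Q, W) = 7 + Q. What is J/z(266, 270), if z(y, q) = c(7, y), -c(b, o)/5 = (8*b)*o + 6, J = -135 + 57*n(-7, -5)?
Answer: 27/14902 ≈ 0.0018118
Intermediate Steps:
J = -135 (J = -135 + 57*(7 - 7) = -135 + 57*0 = -135 + 0 = -135)
c(b, o) = -30 - 40*b*o (c(b, o) = -5*((8*b)*o + 6) = -5*(8*b*o + 6) = -5*(6 + 8*b*o) = -30 - 40*b*o)
z(y, q) = -30 - 280*y (z(y, q) = -30 - 40*7*y = -30 - 280*y)
J/z(266, 270) = -135/(-30 - 280*266) = -135/(-30 - 74480) = -135/(-74510) = -135*(-1/74510) = 27/14902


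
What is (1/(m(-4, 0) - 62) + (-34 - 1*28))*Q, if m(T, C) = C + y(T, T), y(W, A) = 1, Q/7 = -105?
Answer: 2780505/61 ≈ 45582.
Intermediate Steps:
Q = -735 (Q = 7*(-105) = -735)
m(T, C) = 1 + C (m(T, C) = C + 1 = 1 + C)
(1/(m(-4, 0) - 62) + (-34 - 1*28))*Q = (1/((1 + 0) - 62) + (-34 - 1*28))*(-735) = (1/(1 - 62) + (-34 - 28))*(-735) = (1/(-61) - 62)*(-735) = (-1/61 - 62)*(-735) = -3783/61*(-735) = 2780505/61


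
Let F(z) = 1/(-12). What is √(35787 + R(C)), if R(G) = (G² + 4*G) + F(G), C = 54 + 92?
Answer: √2076729/6 ≈ 240.18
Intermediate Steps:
F(z) = -1/12
C = 146
R(G) = -1/12 + G² + 4*G (R(G) = (G² + 4*G) - 1/12 = -1/12 + G² + 4*G)
√(35787 + R(C)) = √(35787 + (-1/12 + 146² + 4*146)) = √(35787 + (-1/12 + 21316 + 584)) = √(35787 + 262799/12) = √(692243/12) = √2076729/6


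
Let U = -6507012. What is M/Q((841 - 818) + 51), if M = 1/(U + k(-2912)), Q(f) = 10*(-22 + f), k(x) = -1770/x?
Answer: -14/47371042935 ≈ -2.9554e-10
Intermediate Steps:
Q(f) = -220 + 10*f
M = -1456/9474208587 (M = 1/(-6507012 - 1770/(-2912)) = 1/(-6507012 - 1770*(-1/2912)) = 1/(-6507012 + 885/1456) = 1/(-9474208587/1456) = -1456/9474208587 ≈ -1.5368e-7)
M/Q((841 - 818) + 51) = -1456/(9474208587*(-220 + 10*((841 - 818) + 51))) = -1456/(9474208587*(-220 + 10*(23 + 51))) = -1456/(9474208587*(-220 + 10*74)) = -1456/(9474208587*(-220 + 740)) = -1456/9474208587/520 = -1456/9474208587*1/520 = -14/47371042935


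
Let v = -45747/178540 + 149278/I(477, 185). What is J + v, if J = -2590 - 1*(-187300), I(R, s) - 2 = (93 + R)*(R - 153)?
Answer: 3045241994602733/16486562140 ≈ 1.8471e+5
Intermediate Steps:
I(R, s) = 2 + (-153 + R)*(93 + R) (I(R, s) = 2 + (93 + R)*(R - 153) = 2 + (93 + R)*(-153 + R) = 2 + (-153 + R)*(93 + R))
J = 184710 (J = -2590 + 187300 = 184710)
v = 9101723333/16486562140 (v = -45747/178540 + 149278/(-14227 + 477² - 60*477) = -45747*1/178540 + 149278/(-14227 + 227529 - 28620) = -45747/178540 + 149278/184682 = -45747/178540 + 149278*(1/184682) = -45747/178540 + 74639/92341 = 9101723333/16486562140 ≈ 0.55207)
J + v = 184710 + 9101723333/16486562140 = 3045241994602733/16486562140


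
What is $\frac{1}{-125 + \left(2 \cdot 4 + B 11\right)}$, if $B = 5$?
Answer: $- \frac{1}{62} \approx -0.016129$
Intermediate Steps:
$\frac{1}{-125 + \left(2 \cdot 4 + B 11\right)} = \frac{1}{-125 + \left(2 \cdot 4 + 5 \cdot 11\right)} = \frac{1}{-125 + \left(8 + 55\right)} = \frac{1}{-125 + 63} = \frac{1}{-62} = - \frac{1}{62}$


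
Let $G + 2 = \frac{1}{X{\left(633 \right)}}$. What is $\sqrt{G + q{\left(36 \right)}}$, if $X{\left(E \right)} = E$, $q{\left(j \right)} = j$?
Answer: $\frac{\sqrt{13624059}}{633} \approx 5.8311$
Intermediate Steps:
$G = - \frac{1265}{633}$ ($G = -2 + \frac{1}{633} = - \frac{1265}{633} \approx -1.9984$)
$\sqrt{G + q{\left(36 \right)}} = \sqrt{- \frac{1265}{633} + 36} = \sqrt{\frac{21523}{633}} = \frac{\sqrt{13624059}}{633}$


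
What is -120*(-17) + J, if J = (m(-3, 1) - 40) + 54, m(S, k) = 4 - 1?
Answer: 2057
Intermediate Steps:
m(S, k) = 3
J = 17 (J = (3 - 40) + 54 = -37 + 54 = 17)
-120*(-17) + J = -120*(-17) + 17 = 2040 + 17 = 2057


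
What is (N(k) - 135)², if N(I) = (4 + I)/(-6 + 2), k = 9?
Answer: 305809/16 ≈ 19113.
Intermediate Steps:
N(I) = -1 - I/4 (N(I) = (4 + I)/(-4) = (4 + I)*(-¼) = -1 - I/4)
(N(k) - 135)² = ((-1 - ¼*9) - 135)² = ((-1 - 9/4) - 135)² = (-13/4 - 135)² = (-553/4)² = 305809/16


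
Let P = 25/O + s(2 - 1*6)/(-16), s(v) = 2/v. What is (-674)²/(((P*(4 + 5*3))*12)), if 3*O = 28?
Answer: 25439456/34599 ≈ 735.27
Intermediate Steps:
O = 28/3 (O = (⅓)*28 = 28/3 ≈ 9.3333)
P = 607/224 (P = 25/(28/3) + (2/(2 - 1*6))/(-16) = 25*(3/28) + (2/(2 - 6))*(-1/16) = 75/28 + (2/(-4))*(-1/16) = 75/28 + (2*(-¼))*(-1/16) = 75/28 - ½*(-1/16) = 75/28 + 1/32 = 607/224 ≈ 2.7098)
(-674)²/(((P*(4 + 5*3))*12)) = (-674)²/(((607*(4 + 5*3)/224)*12)) = 454276/(((607*(4 + 15)/224)*12)) = 454276/((((607/224)*19)*12)) = 454276/(((11533/224)*12)) = 454276/(34599/56) = 454276*(56/34599) = 25439456/34599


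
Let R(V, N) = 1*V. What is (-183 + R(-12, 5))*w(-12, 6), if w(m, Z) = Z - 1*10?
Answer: 780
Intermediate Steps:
w(m, Z) = -10 + Z (w(m, Z) = Z - 10 = -10 + Z)
R(V, N) = V
(-183 + R(-12, 5))*w(-12, 6) = (-183 - 12)*(-10 + 6) = -195*(-4) = 780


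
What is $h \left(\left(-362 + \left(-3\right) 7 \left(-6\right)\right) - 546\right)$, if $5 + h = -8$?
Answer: $10166$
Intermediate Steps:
$h = -13$ ($h = -5 - 8 = -13$)
$h \left(\left(-362 + \left(-3\right) 7 \left(-6\right)\right) - 546\right) = - 13 \left(\left(-362 + \left(-3\right) 7 \left(-6\right)\right) - 546\right) = - 13 \left(\left(-362 - -126\right) - 546\right) = - 13 \left(\left(-362 + 126\right) - 546\right) = - 13 \left(-236 - 546\right) = \left(-13\right) \left(-782\right) = 10166$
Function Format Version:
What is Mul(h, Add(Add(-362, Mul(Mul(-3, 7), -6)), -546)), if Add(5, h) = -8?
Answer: 10166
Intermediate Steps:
h = -13 (h = Add(-5, -8) = -13)
Mul(h, Add(Add(-362, Mul(Mul(-3, 7), -6)), -546)) = Mul(-13, Add(Add(-362, Mul(Mul(-3, 7), -6)), -546)) = Mul(-13, Add(Add(-362, Mul(-21, -6)), -546)) = Mul(-13, Add(Add(-362, 126), -546)) = Mul(-13, Add(-236, -546)) = Mul(-13, -782) = 10166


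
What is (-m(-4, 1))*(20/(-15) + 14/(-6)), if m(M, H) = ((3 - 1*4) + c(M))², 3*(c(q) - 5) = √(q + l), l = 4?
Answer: 176/3 ≈ 58.667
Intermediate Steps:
c(q) = 5 + √(4 + q)/3 (c(q) = 5 + √(q + 4)/3 = 5 + √(4 + q)/3)
m(M, H) = (4 + √(4 + M)/3)² (m(M, H) = ((3 - 1*4) + (5 + √(4 + M)/3))² = ((3 - 4) + (5 + √(4 + M)/3))² = (-1 + (5 + √(4 + M)/3))² = (4 + √(4 + M)/3)²)
(-m(-4, 1))*(20/(-15) + 14/(-6)) = (-(12 + √(4 - 4))²/9)*(20/(-15) + 14/(-6)) = (-(12 + √0)²/9)*(20*(-1/15) + 14*(-⅙)) = (-(12 + 0)²/9)*(-4/3 - 7/3) = -12²/9*(-11/3) = -144/9*(-11/3) = -1*16*(-11/3) = -16*(-11/3) = 176/3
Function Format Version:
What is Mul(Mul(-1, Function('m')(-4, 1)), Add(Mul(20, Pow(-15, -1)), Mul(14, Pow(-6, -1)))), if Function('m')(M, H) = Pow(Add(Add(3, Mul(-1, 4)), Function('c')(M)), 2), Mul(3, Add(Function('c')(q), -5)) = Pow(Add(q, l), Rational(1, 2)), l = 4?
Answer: Rational(176, 3) ≈ 58.667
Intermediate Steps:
Function('c')(q) = Add(5, Mul(Rational(1, 3), Pow(Add(4, q), Rational(1, 2)))) (Function('c')(q) = Add(5, Mul(Rational(1, 3), Pow(Add(q, 4), Rational(1, 2)))) = Add(5, Mul(Rational(1, 3), Pow(Add(4, q), Rational(1, 2)))))
Function('m')(M, H) = Pow(Add(4, Mul(Rational(1, 3), Pow(Add(4, M), Rational(1, 2)))), 2) (Function('m')(M, H) = Pow(Add(Add(3, Mul(-1, 4)), Add(5, Mul(Rational(1, 3), Pow(Add(4, M), Rational(1, 2))))), 2) = Pow(Add(Add(3, -4), Add(5, Mul(Rational(1, 3), Pow(Add(4, M), Rational(1, 2))))), 2) = Pow(Add(-1, Add(5, Mul(Rational(1, 3), Pow(Add(4, M), Rational(1, 2))))), 2) = Pow(Add(4, Mul(Rational(1, 3), Pow(Add(4, M), Rational(1, 2)))), 2))
Mul(Mul(-1, Function('m')(-4, 1)), Add(Mul(20, Pow(-15, -1)), Mul(14, Pow(-6, -1)))) = Mul(Mul(-1, Mul(Rational(1, 9), Pow(Add(12, Pow(Add(4, -4), Rational(1, 2))), 2))), Add(Mul(20, Pow(-15, -1)), Mul(14, Pow(-6, -1)))) = Mul(Mul(-1, Mul(Rational(1, 9), Pow(Add(12, Pow(0, Rational(1, 2))), 2))), Add(Mul(20, Rational(-1, 15)), Mul(14, Rational(-1, 6)))) = Mul(Mul(-1, Mul(Rational(1, 9), Pow(Add(12, 0), 2))), Add(Rational(-4, 3), Rational(-7, 3))) = Mul(Mul(-1, Mul(Rational(1, 9), Pow(12, 2))), Rational(-11, 3)) = Mul(Mul(-1, Mul(Rational(1, 9), 144)), Rational(-11, 3)) = Mul(Mul(-1, 16), Rational(-11, 3)) = Mul(-16, Rational(-11, 3)) = Rational(176, 3)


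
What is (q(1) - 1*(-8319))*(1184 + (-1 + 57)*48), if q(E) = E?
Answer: 32215040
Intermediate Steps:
(q(1) - 1*(-8319))*(1184 + (-1 + 57)*48) = (1 - 1*(-8319))*(1184 + (-1 + 57)*48) = (1 + 8319)*(1184 + 56*48) = 8320*(1184 + 2688) = 8320*3872 = 32215040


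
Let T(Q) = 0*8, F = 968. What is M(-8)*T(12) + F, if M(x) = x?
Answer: 968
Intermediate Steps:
T(Q) = 0
M(-8)*T(12) + F = -8*0 + 968 = 0 + 968 = 968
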